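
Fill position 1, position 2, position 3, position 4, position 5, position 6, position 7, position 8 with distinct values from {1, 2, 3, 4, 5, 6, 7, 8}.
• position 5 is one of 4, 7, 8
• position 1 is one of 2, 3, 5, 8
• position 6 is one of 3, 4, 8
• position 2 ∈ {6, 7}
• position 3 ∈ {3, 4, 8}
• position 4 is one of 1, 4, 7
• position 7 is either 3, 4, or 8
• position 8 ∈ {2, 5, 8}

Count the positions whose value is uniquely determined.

3

The 8 variables draw from only 8 values {1, 2, 3, 4, 5, 6, 7, 8}, so each is used; only position 4 can be 1, hence position 4 = 1.
The 7 still-open variables draw from only 7 values {2, 3, 4, 5, 6, 7, 8}, so each is used; only position 2 can be 6, hence position 2 = 6.
Among the 6 still-open variables, 7 fits only position 5 (and all 6 values in {2, 3, 4, 5, 7, 8} must be used), so position 5 = 7.
position 3, position 6, position 7 share exactly the 3 values {3, 4, 8}; by pigeonhole those values go to them, so strike 3, 4, 8 from position 1, position 8.
Determined: position 2=6, position 4=1, position 5=7. The other positions each still have more than one consistent value. That makes 3.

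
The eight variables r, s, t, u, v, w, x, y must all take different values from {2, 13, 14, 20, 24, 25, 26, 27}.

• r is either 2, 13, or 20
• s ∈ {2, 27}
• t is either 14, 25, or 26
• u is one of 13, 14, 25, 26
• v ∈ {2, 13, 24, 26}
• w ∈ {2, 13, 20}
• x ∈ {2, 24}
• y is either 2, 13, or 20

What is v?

26

The 8 variables together cover exactly {2, 13, 14, 20, 24, 25, 26, 27} — 8 values for 8 variables — and 27 appears only in s's list, so s = 27.
r, w, y share exactly the 3 values {2, 13, 20}; by pigeonhole those values go to them, so strike 2, 13, 20 from u, v, x.
x has just one choice, so x = 24. Eliminate 24 elsewhere: v.
So v = 26.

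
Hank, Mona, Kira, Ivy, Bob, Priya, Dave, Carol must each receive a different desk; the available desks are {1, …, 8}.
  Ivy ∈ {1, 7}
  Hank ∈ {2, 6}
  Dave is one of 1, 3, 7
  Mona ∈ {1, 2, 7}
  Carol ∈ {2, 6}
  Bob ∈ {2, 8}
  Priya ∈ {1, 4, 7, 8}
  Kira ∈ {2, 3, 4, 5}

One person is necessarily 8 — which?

Among the 8 variables, 5 fits only Kira (and all 8 values in {1, 2, 3, 4, 5, 6, 7, 8} must be used), so Kira = 5.
The 7 still-open variables draw from only 7 values {1, 2, 3, 4, 6, 7, 8}, so each is used; only Dave can be 3, hence Dave = 3.
The 6 still-open variables together cover exactly {1, 2, 4, 6, 7, 8} — 6 values for 6 variables — and 4 appears only in Priya's list, so Priya = 4.
The 5 still-open variables together cover exactly {1, 2, 6, 7, 8} — 5 values for 5 variables — and 8 appears only in Bob's list, so Bob = 8.

Bob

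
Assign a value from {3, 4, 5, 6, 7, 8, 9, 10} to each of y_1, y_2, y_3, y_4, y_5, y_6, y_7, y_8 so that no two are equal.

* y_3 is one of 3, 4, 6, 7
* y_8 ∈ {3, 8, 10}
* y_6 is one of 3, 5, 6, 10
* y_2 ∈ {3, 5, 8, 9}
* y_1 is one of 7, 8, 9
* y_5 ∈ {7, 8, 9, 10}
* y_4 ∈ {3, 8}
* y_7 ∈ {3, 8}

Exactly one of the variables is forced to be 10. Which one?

y_8

The 8 variables together cover exactly {3, 4, 5, 6, 7, 8, 9, 10} — 8 values for 8 variables — and 4 appears only in y_3's list, so y_3 = 4.
The 7 still-open variables together cover exactly {3, 5, 6, 7, 8, 9, 10} — 7 values for 7 variables — and 6 appears only in y_6's list, so y_6 = 6.
The 6 still-open variables draw from only 6 values {3, 5, 7, 8, 9, 10}, so each is used; only y_2 can be 5, hence y_2 = 5.
y_4 and y_7 between them cover only {3, 8} — a naked pair. Remove those values from y_1, y_5, y_8.
So 10 goes to y_8.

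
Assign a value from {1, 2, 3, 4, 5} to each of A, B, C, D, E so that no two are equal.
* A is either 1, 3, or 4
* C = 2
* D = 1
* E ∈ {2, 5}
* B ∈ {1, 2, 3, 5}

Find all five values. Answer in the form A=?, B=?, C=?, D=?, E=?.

A=4, B=3, C=2, D=1, E=5

C has just one choice, so C = 2. Remove 2 from B, E.
That leaves D = 1. Remove 1 from A, B.
E's domain is down to {5}, so E = 5. So B can't be 5.
B must be 3 (only option left). Eliminate 3 elsewhere: A.
A's domain is down to {4}, so A = 4.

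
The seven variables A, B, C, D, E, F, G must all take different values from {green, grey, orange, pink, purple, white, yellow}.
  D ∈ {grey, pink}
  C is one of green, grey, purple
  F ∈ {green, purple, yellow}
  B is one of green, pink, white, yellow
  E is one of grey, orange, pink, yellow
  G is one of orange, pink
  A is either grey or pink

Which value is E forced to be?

yellow

Among the 7 variables, white fits only B (and all 7 values in {green, grey, orange, pink, purple, white, yellow} must be used), so B = white.
The 2 variables A and D are confined to {grey, pink}, which locks those values in; drop them from C, E, G.
G has just one choice, so G = orange. Eliminate orange elsewhere: E.
So E = yellow.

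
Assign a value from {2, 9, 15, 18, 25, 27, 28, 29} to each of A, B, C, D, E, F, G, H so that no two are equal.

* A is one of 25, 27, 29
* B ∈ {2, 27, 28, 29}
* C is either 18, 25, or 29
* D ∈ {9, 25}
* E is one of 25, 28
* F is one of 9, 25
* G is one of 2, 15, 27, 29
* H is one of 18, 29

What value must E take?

Among the 8 variables, 15 fits only G (and all 8 values in {2, 9, 15, 18, 25, 27, 28, 29} must be used), so G = 15.
The 7 still-open variables draw from only 7 values {2, 9, 18, 25, 27, 28, 29}, so each is used; only B can be 2, hence B = 2.
The 6 still-open variables together cover exactly {9, 18, 25, 27, 28, 29} — 6 values for 6 variables — and 27 appears only in A's list, so A = 27.
The 5 still-open variables together cover exactly {9, 18, 25, 28, 29} — 5 values for 5 variables — and 28 appears only in E's list, so E = 28.

28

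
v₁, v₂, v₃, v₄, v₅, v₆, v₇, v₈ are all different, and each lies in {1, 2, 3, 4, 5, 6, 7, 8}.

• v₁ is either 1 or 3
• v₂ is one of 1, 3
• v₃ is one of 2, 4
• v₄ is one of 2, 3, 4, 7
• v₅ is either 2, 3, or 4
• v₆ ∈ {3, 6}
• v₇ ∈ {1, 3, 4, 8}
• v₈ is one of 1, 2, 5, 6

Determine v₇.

Among the 8 variables, 5 fits only v₈ (and all 8 values in {1, 2, 3, 4, 5, 6, 7, 8} must be used), so v₈ = 5.
Among the 7 still-open variables, 6 fits only v₆ (and all 7 values in {1, 2, 3, 4, 6, 7, 8} must be used), so v₆ = 6.
Among the 6 still-open variables, 7 fits only v₄ (and all 6 values in {1, 2, 3, 4, 7, 8} must be used), so v₄ = 7.
Among the 5 still-open variables, 8 fits only v₇ (and all 5 values in {1, 2, 3, 4, 8} must be used), so v₇ = 8.

8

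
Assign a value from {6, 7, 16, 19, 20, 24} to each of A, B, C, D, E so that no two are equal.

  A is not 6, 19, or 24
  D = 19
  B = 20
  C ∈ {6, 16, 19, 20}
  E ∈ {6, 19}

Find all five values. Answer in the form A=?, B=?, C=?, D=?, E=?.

B has just one choice, so B = 20. Strike 20 from A, C.
That leaves D = 19. Strike 19 from C, E.
E's domain is down to {6}, so E = 6. Eliminate 6 elsewhere: C.
C must be 16 (only option left). Eliminate 16 elsewhere: A.
A must be 7 (only option left).

A=7, B=20, C=16, D=19, E=6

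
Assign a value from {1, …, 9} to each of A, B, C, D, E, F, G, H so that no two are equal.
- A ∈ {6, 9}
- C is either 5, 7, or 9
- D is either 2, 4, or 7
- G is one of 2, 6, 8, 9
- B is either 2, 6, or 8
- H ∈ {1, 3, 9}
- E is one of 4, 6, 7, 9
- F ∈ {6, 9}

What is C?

5

A and F between them cover only {6, 9} — a naked pair. Remove those values from B, C, E, G, H.
The 2 variables B and G are confined to {2, 8}, which locks those values in; drop them from D.
D and E between them cover only {4, 7} — a naked pair. Remove those values from C.
So C = 5.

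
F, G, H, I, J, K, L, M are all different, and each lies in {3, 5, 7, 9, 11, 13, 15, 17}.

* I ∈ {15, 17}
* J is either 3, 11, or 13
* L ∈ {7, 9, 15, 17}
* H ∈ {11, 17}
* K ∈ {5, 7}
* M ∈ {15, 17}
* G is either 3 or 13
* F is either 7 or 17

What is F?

7

The 8 variables draw from only 8 values {3, 5, 7, 9, 11, 13, 15, 17}, so each is used; only K can be 5, hence K = 5.
Among the 7 still-open variables, 9 fits only L (and all 7 values in {3, 7, 9, 11, 13, 15, 17} must be used), so L = 9.
The 6 still-open variables draw from only 6 values {3, 7, 11, 13, 15, 17}, so each is used; only F can be 7, hence F = 7.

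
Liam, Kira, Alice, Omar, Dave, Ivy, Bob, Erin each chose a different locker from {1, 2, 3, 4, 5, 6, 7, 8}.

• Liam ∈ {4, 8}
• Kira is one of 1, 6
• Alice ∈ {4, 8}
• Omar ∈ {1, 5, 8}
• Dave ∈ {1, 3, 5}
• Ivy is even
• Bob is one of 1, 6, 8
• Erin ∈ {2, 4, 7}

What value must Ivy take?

The 8 variables draw from only 8 values {1, 2, 3, 4, 5, 6, 7, 8}, so each is used; only Dave can be 3, hence Dave = 3.
The 7 still-open variables draw from only 7 values {1, 2, 4, 5, 6, 7, 8}, so each is used; only Omar can be 5, hence Omar = 5.
Among the 6 still-open variables, 7 fits only Erin (and all 6 values in {1, 2, 4, 6, 7, 8} must be used), so Erin = 7.
The 5 still-open variables draw from only 5 values {1, 2, 4, 6, 8}, so each is used; only Ivy can be 2, hence Ivy = 2.

2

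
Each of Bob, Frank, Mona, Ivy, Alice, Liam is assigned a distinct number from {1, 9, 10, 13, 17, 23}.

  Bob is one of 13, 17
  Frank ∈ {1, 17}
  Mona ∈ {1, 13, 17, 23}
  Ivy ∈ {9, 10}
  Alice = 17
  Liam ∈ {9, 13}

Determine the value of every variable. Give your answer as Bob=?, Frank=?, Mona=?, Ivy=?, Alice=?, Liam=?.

Alice must be 17 (only option left). Eliminate 17 elsewhere: Bob, Frank, Mona.
That leaves Bob = 13. Remove 13 from Mona, Liam.
Frank's domain is down to {1}, so Frank = 1. Strike 1 from Mona.
That leaves Mona = 23.
Liam must be 9 (only option left). So Ivy can't be 9.
Ivy has just one choice, so Ivy = 10.

Bob=13, Frank=1, Mona=23, Ivy=10, Alice=17, Liam=9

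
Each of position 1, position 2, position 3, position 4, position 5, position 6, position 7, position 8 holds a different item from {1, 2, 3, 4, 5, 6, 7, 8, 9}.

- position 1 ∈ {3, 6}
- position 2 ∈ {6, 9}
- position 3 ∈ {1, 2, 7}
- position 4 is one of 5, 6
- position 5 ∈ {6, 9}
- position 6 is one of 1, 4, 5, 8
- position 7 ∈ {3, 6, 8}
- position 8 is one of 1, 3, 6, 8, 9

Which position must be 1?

position 8

position 2 and position 5 between them cover only {6, 9} — a naked pair. Remove those values from position 1, position 4, position 7, position 8.
position 1 has just one choice, so position 1 = 3. Eliminate 3 elsewhere: position 7, position 8.
That leaves position 4 = 5. Eliminate 5 elsewhere: position 6.
That leaves position 7 = 8. Eliminate 8 elsewhere: position 6, position 8.
So 1 goes to position 8.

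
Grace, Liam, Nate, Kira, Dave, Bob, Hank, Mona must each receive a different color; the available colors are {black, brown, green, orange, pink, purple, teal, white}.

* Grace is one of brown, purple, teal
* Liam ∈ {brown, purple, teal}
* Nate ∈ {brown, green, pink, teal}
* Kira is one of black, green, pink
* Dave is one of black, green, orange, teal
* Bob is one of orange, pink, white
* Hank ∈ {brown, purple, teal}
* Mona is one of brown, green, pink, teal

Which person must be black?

Kira

The 8 variables draw from only 8 values {black, brown, green, orange, pink, purple, teal, white}, so each is used; only Bob can be white, hence Bob = white.
The 7 still-open variables draw from only 7 values {black, brown, green, orange, pink, purple, teal}, so each is used; only Dave can be orange, hence Dave = orange.
Among the 6 still-open variables, black fits only Kira (and all 6 values in {black, brown, green, pink, purple, teal} must be used), so Kira = black.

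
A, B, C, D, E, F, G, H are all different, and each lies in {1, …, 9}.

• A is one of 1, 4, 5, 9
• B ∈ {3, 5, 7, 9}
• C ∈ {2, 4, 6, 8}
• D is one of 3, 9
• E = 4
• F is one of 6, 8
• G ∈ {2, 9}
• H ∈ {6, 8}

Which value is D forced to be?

3

E has just one choice, so E = 4. So A, C can't be 4.
The 2 variables F and H are confined to {6, 8}, which locks those values in; drop them from C.
C has just one choice, so C = 2. Strike 2 from G.
G's domain is down to {9}, so G = 9. Eliminate 9 elsewhere: A, B, D.
So D = 3.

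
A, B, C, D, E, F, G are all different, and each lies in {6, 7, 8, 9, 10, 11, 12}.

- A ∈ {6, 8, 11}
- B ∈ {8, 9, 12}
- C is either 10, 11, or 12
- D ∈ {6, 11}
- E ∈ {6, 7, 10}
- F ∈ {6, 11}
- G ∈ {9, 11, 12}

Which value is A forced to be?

8

The 7 variables draw from only 7 values {6, 7, 8, 9, 10, 11, 12}, so each is used; only E can be 7, hence E = 7.
The 6 still-open variables draw from only 6 values {6, 8, 9, 10, 11, 12}, so each is used; only C can be 10, hence C = 10.
The 2 variables D and F are confined to {6, 11}, which locks those values in; drop them from A, G.
So A = 8.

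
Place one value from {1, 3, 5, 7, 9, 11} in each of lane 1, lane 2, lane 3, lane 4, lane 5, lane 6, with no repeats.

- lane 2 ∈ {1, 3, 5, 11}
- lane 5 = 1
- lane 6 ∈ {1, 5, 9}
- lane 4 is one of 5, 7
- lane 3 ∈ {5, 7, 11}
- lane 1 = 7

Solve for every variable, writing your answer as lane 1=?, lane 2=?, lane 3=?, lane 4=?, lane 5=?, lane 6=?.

lane 1=7, lane 2=3, lane 3=11, lane 4=5, lane 5=1, lane 6=9

lane 1 must be 7 (only option left). Remove 7 from lane 3, lane 4.
lane 4 has just one choice, so lane 4 = 5. So lane 2, lane 3, lane 6 can't be 5.
lane 5 has just one choice, so lane 5 = 1. Eliminate 1 elsewhere: lane 2, lane 6.
lane 6 has just one choice, so lane 6 = 9.
lane 3 has just one choice, so lane 3 = 11. Strike 11 from lane 2.
That leaves lane 2 = 3.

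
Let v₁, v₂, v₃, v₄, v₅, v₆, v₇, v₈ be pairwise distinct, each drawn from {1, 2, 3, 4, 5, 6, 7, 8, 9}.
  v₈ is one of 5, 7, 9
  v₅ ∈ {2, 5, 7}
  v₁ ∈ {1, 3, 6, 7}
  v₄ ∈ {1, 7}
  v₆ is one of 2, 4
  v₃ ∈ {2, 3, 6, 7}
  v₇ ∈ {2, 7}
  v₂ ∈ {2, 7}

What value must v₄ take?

1

Among the 8 variables, 4 fits only v₆ (and all 8 values in {1, 2, 3, 4, 5, 6, 7, 9} must be used), so v₆ = 4.
The 7 still-open variables together cover exactly {1, 2, 3, 5, 6, 7, 9} — 7 values for 7 variables — and 9 appears only in v₈'s list, so v₈ = 9.
Among the 6 still-open variables, 5 fits only v₅ (and all 6 values in {1, 2, 3, 5, 6, 7} must be used), so v₅ = 5.
v₂ and v₇ between them cover only {2, 7} — a naked pair. Remove those values from v₁, v₃, v₄.
So v₄ = 1.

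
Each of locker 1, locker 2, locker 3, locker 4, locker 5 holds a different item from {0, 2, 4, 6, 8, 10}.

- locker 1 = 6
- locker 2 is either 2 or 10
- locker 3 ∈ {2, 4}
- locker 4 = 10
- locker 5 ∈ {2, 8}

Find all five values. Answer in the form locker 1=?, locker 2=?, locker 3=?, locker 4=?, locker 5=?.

locker 1 must be 6 (only option left).
locker 4's domain is down to {10}, so locker 4 = 10. Remove 10 from locker 2.
locker 2 must be 2 (only option left). Strike 2 from locker 3, locker 5.
locker 3 must be 4 (only option left).
That leaves locker 5 = 8.

locker 1=6, locker 2=2, locker 3=4, locker 4=10, locker 5=8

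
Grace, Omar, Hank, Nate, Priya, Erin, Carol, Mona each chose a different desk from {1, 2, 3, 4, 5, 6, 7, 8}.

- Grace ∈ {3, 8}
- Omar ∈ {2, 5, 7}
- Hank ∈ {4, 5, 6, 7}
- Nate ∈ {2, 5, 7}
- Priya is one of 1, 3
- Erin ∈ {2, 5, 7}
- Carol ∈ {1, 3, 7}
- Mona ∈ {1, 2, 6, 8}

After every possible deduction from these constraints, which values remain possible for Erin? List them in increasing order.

2, 5, 7

Among the 8 variables, 4 fits only Hank (and all 8 values in {1, 2, 3, 4, 5, 6, 7, 8} must be used), so Hank = 4.
Among the 7 still-open variables, 6 fits only Mona (and all 7 values in {1, 2, 3, 5, 6, 7, 8} must be used), so Mona = 6.
The 6 still-open variables draw from only 6 values {1, 2, 3, 5, 7, 8}, so each is used; only Grace can be 8, hence Grace = 8.
The 3 variables Omar, Nate, Erin are confined to {2, 5, 7}, which locks those values in; drop them from Carol.
No further eliminations apply; Erin can still be any of 2, 5, 7.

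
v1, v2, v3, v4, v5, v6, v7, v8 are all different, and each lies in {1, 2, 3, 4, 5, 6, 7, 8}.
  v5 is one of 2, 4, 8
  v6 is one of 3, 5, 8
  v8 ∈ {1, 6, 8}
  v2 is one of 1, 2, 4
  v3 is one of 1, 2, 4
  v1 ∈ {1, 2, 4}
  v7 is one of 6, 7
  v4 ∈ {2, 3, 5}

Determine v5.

Among the 8 variables, 7 fits only v7 (and all 8 values in {1, 2, 3, 4, 5, 6, 7, 8} must be used), so v7 = 7.
The 7 still-open variables draw from only 7 values {1, 2, 3, 4, 5, 6, 8}, so each is used; only v8 can be 6, hence v8 = 6.
The 3 variables v1, v2, v3 are confined to {1, 2, 4}, which locks those values in; drop them from v4, v5.
So v5 = 8.

8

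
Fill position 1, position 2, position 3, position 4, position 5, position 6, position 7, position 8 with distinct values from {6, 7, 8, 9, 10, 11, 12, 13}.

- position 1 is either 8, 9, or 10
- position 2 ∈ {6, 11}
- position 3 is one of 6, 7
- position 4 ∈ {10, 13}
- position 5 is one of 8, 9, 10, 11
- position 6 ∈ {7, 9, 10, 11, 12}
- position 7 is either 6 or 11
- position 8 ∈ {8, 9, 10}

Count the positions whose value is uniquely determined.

The 8 variables together cover exactly {6, 7, 8, 9, 10, 11, 12, 13} — 8 values for 8 variables — and 12 appears only in position 6's list, so position 6 = 12.
The 7 still-open variables together cover exactly {6, 7, 8, 9, 10, 11, 13} — 7 values for 7 variables — and 7 appears only in position 3's list, so position 3 = 7.
Among the 6 still-open variables, 13 fits only position 4 (and all 6 values in {6, 8, 9, 10, 11, 13} must be used), so position 4 = 13.
The 2 variables position 2 and position 7 are confined to {6, 11}, which locks those values in; drop them from position 5.
Determined: position 3=7, position 4=13, position 6=12. The other positions each still have more than one consistent value. That makes 3.

3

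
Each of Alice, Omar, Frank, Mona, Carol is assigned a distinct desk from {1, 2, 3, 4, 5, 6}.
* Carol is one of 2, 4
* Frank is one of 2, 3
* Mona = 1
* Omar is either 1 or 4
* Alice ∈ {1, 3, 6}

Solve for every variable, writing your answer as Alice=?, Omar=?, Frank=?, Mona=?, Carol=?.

Mona has just one choice, so Mona = 1. Remove 1 from Alice, Omar.
Omar must be 4 (only option left). Eliminate 4 elsewhere: Carol.
That leaves Carol = 2. Remove 2 from Frank.
Frank's domain is down to {3}, so Frank = 3. Strike 3 from Alice.
Alice must be 6 (only option left).

Alice=6, Omar=4, Frank=3, Mona=1, Carol=2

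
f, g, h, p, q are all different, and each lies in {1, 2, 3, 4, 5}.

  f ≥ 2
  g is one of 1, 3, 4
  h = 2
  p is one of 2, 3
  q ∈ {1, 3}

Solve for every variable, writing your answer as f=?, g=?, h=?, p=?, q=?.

f=5, g=4, h=2, p=3, q=1

h's domain is down to {2}, so h = 2. So f, p can't be 2.
p must be 3 (only option left). So f, g, q can't be 3.
q's domain is down to {1}, so q = 1. Remove 1 from g.
g has just one choice, so g = 4. So f can't be 4.
f has just one choice, so f = 5.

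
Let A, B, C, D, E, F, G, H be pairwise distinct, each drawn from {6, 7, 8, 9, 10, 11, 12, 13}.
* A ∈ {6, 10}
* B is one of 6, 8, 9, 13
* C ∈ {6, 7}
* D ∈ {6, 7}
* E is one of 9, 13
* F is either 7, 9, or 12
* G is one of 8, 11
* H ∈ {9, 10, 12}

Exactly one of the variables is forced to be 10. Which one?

Among the 8 variables, 11 fits only G (and all 8 values in {6, 7, 8, 9, 10, 11, 12, 13} must be used), so G = 11.
The 7 still-open variables together cover exactly {6, 7, 8, 9, 10, 12, 13} — 7 values for 7 variables — and 8 appears only in B's list, so B = 8.
The 6 still-open variables draw from only 6 values {6, 7, 9, 10, 12, 13}, so each is used; only E can be 13, hence E = 13.
The 2 variables C and D are confined to {6, 7}, which locks those values in; drop them from A, F.
So 10 goes to A.

A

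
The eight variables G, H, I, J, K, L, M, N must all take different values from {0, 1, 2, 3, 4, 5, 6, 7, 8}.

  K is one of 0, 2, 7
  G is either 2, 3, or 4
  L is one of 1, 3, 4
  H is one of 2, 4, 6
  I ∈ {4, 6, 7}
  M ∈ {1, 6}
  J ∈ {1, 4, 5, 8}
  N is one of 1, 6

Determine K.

The 2 variables M and N are confined to {1, 6}, which locks those values in; drop them from H, I, J, L.
The 3 variables G, H, L are confined to {2, 3, 4}, which locks those values in; drop them from I, J, K.
I must be 7 (only option left). Remove 7 from K.
So K = 0.

0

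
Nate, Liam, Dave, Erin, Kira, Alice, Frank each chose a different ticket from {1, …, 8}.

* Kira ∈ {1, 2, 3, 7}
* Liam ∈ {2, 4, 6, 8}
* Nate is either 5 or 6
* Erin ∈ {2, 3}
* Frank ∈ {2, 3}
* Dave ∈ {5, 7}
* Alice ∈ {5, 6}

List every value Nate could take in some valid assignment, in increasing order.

The 2 variables Nate and Alice are confined to {5, 6}, which locks those values in; drop them from Liam, Dave.
Dave's domain is down to {7}, so Dave = 7. So Kira can't be 7.
The 2 variables Erin and Frank are confined to {2, 3}, which locks those values in; drop them from Liam, Kira.
Kira's domain is down to {1}, so Kira = 1.
No further eliminations apply; Nate can still be any of 5, 6.

5, 6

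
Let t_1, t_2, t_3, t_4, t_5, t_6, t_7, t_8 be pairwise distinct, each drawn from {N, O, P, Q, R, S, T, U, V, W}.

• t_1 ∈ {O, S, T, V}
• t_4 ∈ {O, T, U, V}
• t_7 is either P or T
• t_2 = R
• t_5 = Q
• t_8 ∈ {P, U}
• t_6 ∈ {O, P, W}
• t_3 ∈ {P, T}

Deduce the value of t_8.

t_2's domain is down to {R}, so t_2 = R.
t_5 has just one choice, so t_5 = Q.
t_3 and t_7 share exactly the 2 values {P, T}; by pigeonhole those values go to them, so strike P, T from t_1, t_4, t_6, t_8.
So t_8 = U.

U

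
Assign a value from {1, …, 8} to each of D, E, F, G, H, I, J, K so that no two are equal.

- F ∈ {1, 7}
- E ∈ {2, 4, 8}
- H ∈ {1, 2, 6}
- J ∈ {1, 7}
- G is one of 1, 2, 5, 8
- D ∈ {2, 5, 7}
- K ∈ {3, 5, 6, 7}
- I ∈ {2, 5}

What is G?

8

The 8 variables together cover exactly {1, 2, 3, 4, 5, 6, 7, 8} — 8 values for 8 variables — and 3 appears only in K's list, so K = 3.
Among the 7 still-open variables, 4 fits only E (and all 7 values in {1, 2, 4, 5, 6, 7, 8} must be used), so E = 4.
The 6 still-open variables draw from only 6 values {1, 2, 5, 6, 7, 8}, so each is used; only H can be 6, hence H = 6.
The 5 still-open variables draw from only 5 values {1, 2, 5, 7, 8}, so each is used; only G can be 8, hence G = 8.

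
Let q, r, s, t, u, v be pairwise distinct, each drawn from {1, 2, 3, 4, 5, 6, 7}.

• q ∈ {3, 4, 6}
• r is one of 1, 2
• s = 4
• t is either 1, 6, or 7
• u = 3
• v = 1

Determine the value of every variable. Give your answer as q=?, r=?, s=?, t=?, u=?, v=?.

s's domain is down to {4}, so s = 4. Strike 4 from q.
That leaves u = 3. Strike 3 from q.
v has just one choice, so v = 1. Remove 1 from r, t.
That leaves q = 6. Eliminate 6 elsewhere: t.
r must be 2 (only option left).
That leaves t = 7.

q=6, r=2, s=4, t=7, u=3, v=1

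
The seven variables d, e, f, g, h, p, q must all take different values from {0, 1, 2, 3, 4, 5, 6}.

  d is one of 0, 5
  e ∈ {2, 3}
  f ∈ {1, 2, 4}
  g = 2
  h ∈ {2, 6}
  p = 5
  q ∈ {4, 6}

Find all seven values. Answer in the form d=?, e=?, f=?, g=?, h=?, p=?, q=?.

g must be 2 (only option left). Strike 2 from e, f, h.
h's domain is down to {6}, so h = 6. Eliminate 6 elsewhere: q.
p must be 5 (only option left). So d can't be 5.
q has just one choice, so q = 4. So f can't be 4.
d has just one choice, so d = 0.
e has just one choice, so e = 3.
That leaves f = 1.

d=0, e=3, f=1, g=2, h=6, p=5, q=4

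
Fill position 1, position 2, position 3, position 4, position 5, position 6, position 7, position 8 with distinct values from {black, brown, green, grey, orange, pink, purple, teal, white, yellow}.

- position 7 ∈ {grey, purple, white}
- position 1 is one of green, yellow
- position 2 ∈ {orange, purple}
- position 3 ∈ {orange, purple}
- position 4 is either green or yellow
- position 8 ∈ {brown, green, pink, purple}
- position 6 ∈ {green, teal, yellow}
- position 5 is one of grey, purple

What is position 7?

white

position 1 and position 4 share exactly the 2 values {green, yellow}; by pigeonhole those values go to them, so strike green, yellow from position 6, position 8.
position 6's domain is down to {teal}, so position 6 = teal.
position 2 and position 3 between them cover only {orange, purple} — a naked pair. Remove those values from position 5, position 7, position 8.
position 5's domain is down to {grey}, so position 5 = grey. Eliminate grey elsewhere: position 7.
So position 7 = white.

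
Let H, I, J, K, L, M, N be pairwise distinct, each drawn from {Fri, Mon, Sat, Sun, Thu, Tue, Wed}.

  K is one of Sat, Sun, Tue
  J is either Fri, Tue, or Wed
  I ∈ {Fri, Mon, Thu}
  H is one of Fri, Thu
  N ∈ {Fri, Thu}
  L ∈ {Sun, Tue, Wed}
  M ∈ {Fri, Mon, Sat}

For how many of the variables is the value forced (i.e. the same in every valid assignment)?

H and N between them cover only {Fri, Thu} — a naked pair. Remove those values from I, J, M.
I's domain is down to {Mon}, so I = Mon. Remove Mon from M.
M's domain is down to {Sat}, so M = Sat. Strike Sat from K.
Determined: I=Mon, M=Sat. The other variables each still have more than one consistent value. That makes 2.

2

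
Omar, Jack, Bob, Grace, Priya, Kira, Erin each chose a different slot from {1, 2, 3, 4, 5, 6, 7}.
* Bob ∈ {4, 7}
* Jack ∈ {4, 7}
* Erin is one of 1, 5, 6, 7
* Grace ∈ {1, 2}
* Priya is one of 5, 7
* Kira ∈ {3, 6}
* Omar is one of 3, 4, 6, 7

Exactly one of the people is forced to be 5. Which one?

The 7 variables together cover exactly {1, 2, 3, 4, 5, 6, 7} — 7 values for 7 variables — and 2 appears only in Grace's list, so Grace = 2.
The 6 still-open variables draw from only 6 values {1, 3, 4, 5, 6, 7}, so each is used; only Erin can be 1, hence Erin = 1.
The 5 still-open variables together cover exactly {3, 4, 5, 6, 7} — 5 values for 5 variables — and 5 appears only in Priya's list, so Priya = 5.

Priya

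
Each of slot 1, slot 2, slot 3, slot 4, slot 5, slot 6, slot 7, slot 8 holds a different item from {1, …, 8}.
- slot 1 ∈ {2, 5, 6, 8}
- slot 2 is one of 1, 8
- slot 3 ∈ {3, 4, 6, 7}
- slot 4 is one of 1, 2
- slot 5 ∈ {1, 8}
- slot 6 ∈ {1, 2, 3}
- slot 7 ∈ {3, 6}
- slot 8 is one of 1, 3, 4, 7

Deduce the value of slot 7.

6

The 8 variables together cover exactly {1, 2, 3, 4, 5, 6, 7, 8} — 8 values for 8 variables — and 5 appears only in slot 1's list, so slot 1 = 5.
The 2 variables slot 2 and slot 5 are confined to {1, 8}, which locks those values in; drop them from slot 4, slot 6, slot 8.
slot 4 has just one choice, so slot 4 = 2. So slot 6 can't be 2.
slot 6 must be 3 (only option left). Remove 3 from slot 3, slot 7, slot 8.
So slot 7 = 6.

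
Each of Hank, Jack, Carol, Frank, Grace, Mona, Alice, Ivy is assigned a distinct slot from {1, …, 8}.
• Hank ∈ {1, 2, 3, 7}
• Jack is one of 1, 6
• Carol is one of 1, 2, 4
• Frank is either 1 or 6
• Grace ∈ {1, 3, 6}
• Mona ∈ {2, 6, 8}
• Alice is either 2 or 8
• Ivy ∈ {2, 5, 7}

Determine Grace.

Among the 8 variables, 4 fits only Carol (and all 8 values in {1, 2, 3, 4, 5, 6, 7, 8} must be used), so Carol = 4.
The 7 still-open variables together cover exactly {1, 2, 3, 5, 6, 7, 8} — 7 values for 7 variables — and 5 appears only in Ivy's list, so Ivy = 5.
The 6 still-open variables draw from only 6 values {1, 2, 3, 6, 7, 8}, so each is used; only Hank can be 7, hence Hank = 7.
The 5 still-open variables together cover exactly {1, 2, 3, 6, 8} — 5 values for 5 variables — and 3 appears only in Grace's list, so Grace = 3.

3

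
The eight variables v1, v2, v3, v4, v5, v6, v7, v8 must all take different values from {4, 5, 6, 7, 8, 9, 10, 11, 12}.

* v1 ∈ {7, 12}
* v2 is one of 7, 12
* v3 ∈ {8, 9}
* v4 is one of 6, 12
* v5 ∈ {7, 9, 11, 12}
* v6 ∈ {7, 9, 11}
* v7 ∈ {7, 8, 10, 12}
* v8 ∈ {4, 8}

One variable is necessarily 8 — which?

v3

The 8 variables draw from only 8 values {4, 6, 7, 8, 9, 10, 11, 12}, so each is used; only v8 can be 4, hence v8 = 4.
The 7 still-open variables together cover exactly {6, 7, 8, 9, 10, 11, 12} — 7 values for 7 variables — and 6 appears only in v4's list, so v4 = 6.
The 6 still-open variables draw from only 6 values {7, 8, 9, 10, 11, 12}, so each is used; only v7 can be 10, hence v7 = 10.
The 5 still-open variables draw from only 5 values {7, 8, 9, 11, 12}, so each is used; only v3 can be 8, hence v3 = 8.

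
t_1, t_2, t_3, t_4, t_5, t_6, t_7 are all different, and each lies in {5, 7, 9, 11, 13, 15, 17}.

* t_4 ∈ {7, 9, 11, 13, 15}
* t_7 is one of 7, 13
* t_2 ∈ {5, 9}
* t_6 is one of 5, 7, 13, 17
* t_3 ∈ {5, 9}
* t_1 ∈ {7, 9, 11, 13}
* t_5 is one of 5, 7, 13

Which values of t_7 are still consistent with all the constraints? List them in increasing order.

7, 13

The 7 variables draw from only 7 values {5, 7, 9, 11, 13, 15, 17}, so each is used; only t_4 can be 15, hence t_4 = 15.
The 6 still-open variables together cover exactly {5, 7, 9, 11, 13, 17} — 6 values for 6 variables — and 11 appears only in t_1's list, so t_1 = 11.
The 5 still-open variables together cover exactly {5, 7, 9, 13, 17} — 5 values for 5 variables — and 17 appears only in t_6's list, so t_6 = 17.
The 2 variables t_2 and t_3 are confined to {5, 9}, which locks those values in; drop them from t_5.
No further eliminations apply; t_7 can still be any of 7, 13.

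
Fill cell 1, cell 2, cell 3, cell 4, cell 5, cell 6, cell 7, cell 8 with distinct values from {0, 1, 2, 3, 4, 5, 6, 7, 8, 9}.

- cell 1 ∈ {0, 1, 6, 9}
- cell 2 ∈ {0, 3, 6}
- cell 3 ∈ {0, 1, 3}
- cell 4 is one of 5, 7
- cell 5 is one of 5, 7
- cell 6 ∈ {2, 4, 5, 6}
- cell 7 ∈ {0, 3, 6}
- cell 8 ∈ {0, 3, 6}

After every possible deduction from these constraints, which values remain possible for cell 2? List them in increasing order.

0, 3, 6

cell 4 and cell 5 between them cover only {5, 7} — a naked pair. Remove those values from cell 6.
cell 2, cell 7, cell 8 share exactly the 3 values {0, 3, 6}; by pigeonhole those values go to them, so strike 0, 3, 6 from cell 1, cell 3, cell 6.
cell 3 must be 1 (only option left). So cell 1 can't be 1.
cell 1 must be 9 (only option left).
No further eliminations apply; cell 2 can still be any of 0, 3, 6.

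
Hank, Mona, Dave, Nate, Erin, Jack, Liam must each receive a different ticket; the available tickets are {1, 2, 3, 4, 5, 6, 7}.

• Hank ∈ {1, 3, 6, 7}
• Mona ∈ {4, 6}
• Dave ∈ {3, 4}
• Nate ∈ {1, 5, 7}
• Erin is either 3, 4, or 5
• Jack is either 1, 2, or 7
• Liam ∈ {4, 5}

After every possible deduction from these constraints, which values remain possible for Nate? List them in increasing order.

1, 7

The 7 variables draw from only 7 values {1, 2, 3, 4, 5, 6, 7}, so each is used; only Jack can be 2, hence Jack = 2.
Dave, Erin, Liam between them cover only {3, 4, 5} — a naked triple. Remove those values from Hank, Mona, Nate.
Mona has just one choice, so Mona = 6. Remove 6 from Hank.
No further eliminations apply; Nate can still be any of 1, 7.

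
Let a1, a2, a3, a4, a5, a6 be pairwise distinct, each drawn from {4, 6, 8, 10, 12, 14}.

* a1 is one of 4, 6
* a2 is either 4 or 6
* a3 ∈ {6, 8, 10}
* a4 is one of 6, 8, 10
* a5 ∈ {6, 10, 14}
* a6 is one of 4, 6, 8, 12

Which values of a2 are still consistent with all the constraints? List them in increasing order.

4, 6

The 6 variables draw from only 6 values {4, 6, 8, 10, 12, 14}, so each is used; only a6 can be 12, hence a6 = 12.
Among the 5 still-open variables, 14 fits only a5 (and all 5 values in {4, 6, 8, 10, 14} must be used), so a5 = 14.
a1 and a2 share exactly the 2 values {4, 6}; by pigeonhole those values go to them, so strike 4, 6 from a3, a4.
No further eliminations apply; a2 can still be any of 4, 6.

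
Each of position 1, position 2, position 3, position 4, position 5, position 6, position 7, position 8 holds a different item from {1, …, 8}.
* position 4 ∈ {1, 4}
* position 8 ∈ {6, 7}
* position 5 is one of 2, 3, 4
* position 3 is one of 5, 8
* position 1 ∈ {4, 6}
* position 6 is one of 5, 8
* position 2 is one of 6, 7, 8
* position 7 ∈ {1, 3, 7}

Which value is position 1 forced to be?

4

Among the 8 variables, 2 fits only position 5 (and all 8 values in {1, 2, 3, 4, 5, 6, 7, 8} must be used), so position 5 = 2.
Among the 7 still-open variables, 3 fits only position 7 (and all 7 values in {1, 3, 4, 5, 6, 7, 8} must be used), so position 7 = 3.
Among the 6 still-open variables, 1 fits only position 4 (and all 6 values in {1, 4, 5, 6, 7, 8} must be used), so position 4 = 1.
Among the 5 still-open variables, 4 fits only position 1 (and all 5 values in {4, 5, 6, 7, 8} must be used), so position 1 = 4.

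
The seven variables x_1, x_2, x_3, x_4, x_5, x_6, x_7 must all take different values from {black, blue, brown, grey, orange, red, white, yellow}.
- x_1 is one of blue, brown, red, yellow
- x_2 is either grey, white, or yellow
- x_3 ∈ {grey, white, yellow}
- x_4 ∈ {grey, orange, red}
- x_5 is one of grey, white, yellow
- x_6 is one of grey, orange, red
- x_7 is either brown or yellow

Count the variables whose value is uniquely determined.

2

The 7 variables draw from only 7 values {blue, brown, grey, orange, red, white, yellow}, so each is used; only x_1 can be blue, hence x_1 = blue.
Among the 6 still-open variables, brown fits only x_7 (and all 6 values in {brown, grey, orange, red, white, yellow} must be used), so x_7 = brown.
x_2, x_3, x_5 between them cover only {grey, white, yellow} — a naked triple. Remove those values from x_4, x_6.
Determined: x_1=blue, x_7=brown. The other variables each still have more than one consistent value. That makes 2.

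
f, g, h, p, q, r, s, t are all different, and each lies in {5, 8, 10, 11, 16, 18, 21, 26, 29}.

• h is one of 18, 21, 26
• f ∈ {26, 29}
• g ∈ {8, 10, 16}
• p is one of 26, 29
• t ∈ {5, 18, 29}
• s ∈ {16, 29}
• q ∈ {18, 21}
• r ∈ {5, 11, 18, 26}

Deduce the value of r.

The 2 variables f and p are confined to {26, 29}, which locks those values in; drop them from h, r, s, t.
s's domain is down to {16}, so s = 16. So g can't be 16.
The 2 variables h and q are confined to {18, 21}, which locks those values in; drop them from r, t.
That leaves t = 5. Remove 5 from r.
So r = 11.

11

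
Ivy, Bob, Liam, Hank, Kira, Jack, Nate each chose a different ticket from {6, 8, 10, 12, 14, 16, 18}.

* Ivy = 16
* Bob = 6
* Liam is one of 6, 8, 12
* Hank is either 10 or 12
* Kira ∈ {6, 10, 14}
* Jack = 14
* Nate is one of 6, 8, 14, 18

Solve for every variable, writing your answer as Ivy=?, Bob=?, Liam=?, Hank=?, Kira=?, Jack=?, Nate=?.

Ivy's domain is down to {16}, so Ivy = 16.
That leaves Bob = 6. Strike 6 from Liam, Kira, Nate.
Jack's domain is down to {14}, so Jack = 14. Eliminate 14 elsewhere: Kira, Nate.
Kira's domain is down to {10}, so Kira = 10. So Hank can't be 10.
Hank's domain is down to {12}, so Hank = 12. So Liam can't be 12.
Liam's domain is down to {8}, so Liam = 8. So Nate can't be 8.
Nate has just one choice, so Nate = 18.

Ivy=16, Bob=6, Liam=8, Hank=12, Kira=10, Jack=14, Nate=18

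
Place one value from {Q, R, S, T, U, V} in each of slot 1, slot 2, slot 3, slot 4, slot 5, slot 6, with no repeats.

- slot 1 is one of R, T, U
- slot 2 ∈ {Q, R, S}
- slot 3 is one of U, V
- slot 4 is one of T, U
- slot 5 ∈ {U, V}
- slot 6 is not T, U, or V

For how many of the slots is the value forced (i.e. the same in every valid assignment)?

slot 3 and slot 5 between them cover only {U, V} — a naked pair. Remove those values from slot 1, slot 4.
slot 4's domain is down to {T}, so slot 4 = T. Remove T from slot 1.
That leaves slot 1 = R. So slot 2, slot 6 can't be R.
Determined: slot 1=R, slot 4=T. The other slots each still have more than one consistent value. That makes 2.

2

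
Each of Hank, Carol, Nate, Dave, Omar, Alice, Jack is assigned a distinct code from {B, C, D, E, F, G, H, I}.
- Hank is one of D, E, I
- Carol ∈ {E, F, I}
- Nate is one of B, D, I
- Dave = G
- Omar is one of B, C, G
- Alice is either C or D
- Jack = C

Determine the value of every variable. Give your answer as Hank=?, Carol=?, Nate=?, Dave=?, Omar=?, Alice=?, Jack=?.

Dave's domain is down to {G}, so Dave = G. Strike G from Omar.
Jack's domain is down to {C}, so Jack = C. Strike C from Omar, Alice.
That leaves Omar = B. So Nate can't be B.
Alice must be D (only option left). Remove D from Hank, Nate.
That leaves Nate = I. Strike I from Hank, Carol.
That leaves Hank = E. Eliminate E elsewhere: Carol.
Carol must be F (only option left).

Hank=E, Carol=F, Nate=I, Dave=G, Omar=B, Alice=D, Jack=C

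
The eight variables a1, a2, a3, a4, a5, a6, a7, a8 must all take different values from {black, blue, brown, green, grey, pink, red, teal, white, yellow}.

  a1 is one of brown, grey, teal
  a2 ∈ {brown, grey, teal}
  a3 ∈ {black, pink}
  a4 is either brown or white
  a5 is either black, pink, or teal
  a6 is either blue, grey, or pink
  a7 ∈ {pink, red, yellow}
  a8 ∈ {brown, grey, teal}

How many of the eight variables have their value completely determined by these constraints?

a1, a2, a8 between them cover only {brown, grey, teal} — a naked triple. Remove those values from a4, a5, a6.
a4 has just one choice, so a4 = white.
The 2 variables a3 and a5 are confined to {black, pink}, which locks those values in; drop them from a6, a7.
a6 must be blue (only option left).
Determined: a4=white, a6=blue. The other variables each still have more than one consistent value. That makes 2.

2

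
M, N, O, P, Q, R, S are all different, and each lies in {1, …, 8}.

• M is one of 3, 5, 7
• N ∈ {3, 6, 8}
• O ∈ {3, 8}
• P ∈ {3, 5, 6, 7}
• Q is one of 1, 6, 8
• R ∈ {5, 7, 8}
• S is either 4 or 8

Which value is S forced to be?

The 7 variables together cover exactly {1, 3, 4, 5, 6, 7, 8} — 7 values for 7 variables — and 1 appears only in Q's list, so Q = 1.
Among the 6 still-open variables, 4 fits only S (and all 6 values in {3, 4, 5, 6, 7, 8} must be used), so S = 4.

4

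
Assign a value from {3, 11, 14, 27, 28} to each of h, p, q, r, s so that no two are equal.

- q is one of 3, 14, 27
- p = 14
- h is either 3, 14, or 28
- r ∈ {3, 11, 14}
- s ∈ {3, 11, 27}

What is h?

28

p's domain is down to {14}, so p = 14. Eliminate 14 elsewhere: h, q, r.
Among the 4 still-open variables, 28 fits only h (and all 4 values in {3, 11, 27, 28} must be used), so h = 28.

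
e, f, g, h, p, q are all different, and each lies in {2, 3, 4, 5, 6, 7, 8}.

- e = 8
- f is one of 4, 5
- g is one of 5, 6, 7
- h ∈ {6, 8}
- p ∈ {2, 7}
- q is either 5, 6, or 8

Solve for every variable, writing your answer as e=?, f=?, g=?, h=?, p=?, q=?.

e's domain is down to {8}, so e = 8. Eliminate 8 elsewhere: h, q.
h must be 6 (only option left). Eliminate 6 elsewhere: g, q.
q's domain is down to {5}, so q = 5. So f, g can't be 5.
f has just one choice, so f = 4.
g must be 7 (only option left). So p can't be 7.
p's domain is down to {2}, so p = 2.

e=8, f=4, g=7, h=6, p=2, q=5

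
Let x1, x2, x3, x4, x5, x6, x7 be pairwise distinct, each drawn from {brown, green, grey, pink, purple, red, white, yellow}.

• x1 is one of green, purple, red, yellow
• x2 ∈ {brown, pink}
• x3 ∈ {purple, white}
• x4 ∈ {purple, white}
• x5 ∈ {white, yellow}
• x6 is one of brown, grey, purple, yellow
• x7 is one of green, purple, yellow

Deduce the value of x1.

red

x3 and x4 between them cover only {purple, white} — a naked pair. Remove those values from x1, x5, x6, x7.
x5 has just one choice, so x5 = yellow. Strike yellow from x1, x6, x7.
x7 must be green (only option left). So x1 can't be green.
So x1 = red.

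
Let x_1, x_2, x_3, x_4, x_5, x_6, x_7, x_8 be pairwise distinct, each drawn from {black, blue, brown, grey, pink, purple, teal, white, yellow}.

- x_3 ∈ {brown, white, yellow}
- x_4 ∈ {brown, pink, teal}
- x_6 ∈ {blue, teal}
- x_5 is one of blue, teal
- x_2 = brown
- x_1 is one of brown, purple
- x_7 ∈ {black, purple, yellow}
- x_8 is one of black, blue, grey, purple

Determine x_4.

pink

x_2's domain is down to {brown}, so x_2 = brown. Eliminate brown elsewhere: x_1, x_3, x_4.
x_1's domain is down to {purple}, so x_1 = purple. Remove purple from x_7, x_8.
The 2 variables x_5 and x_6 are confined to {blue, teal}, which locks those values in; drop them from x_4, x_8.
So x_4 = pink.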